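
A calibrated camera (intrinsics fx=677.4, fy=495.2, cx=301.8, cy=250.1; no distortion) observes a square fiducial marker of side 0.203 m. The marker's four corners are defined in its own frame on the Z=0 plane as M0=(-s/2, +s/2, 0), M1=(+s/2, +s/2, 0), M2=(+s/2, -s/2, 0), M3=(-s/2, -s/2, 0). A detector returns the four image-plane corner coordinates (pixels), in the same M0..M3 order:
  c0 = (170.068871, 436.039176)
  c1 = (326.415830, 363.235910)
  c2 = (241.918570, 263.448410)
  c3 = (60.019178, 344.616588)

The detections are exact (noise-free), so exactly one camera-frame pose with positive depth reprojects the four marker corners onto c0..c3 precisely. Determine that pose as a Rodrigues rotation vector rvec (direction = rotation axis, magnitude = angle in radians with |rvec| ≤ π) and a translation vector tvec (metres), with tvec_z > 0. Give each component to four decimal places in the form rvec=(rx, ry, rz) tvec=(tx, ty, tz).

rvec=(0.4646, -0.2146, -0.5177) tvec=(-0.1018, 0.1488, 0.7045)

Intrinsics K: fx=677.4, fy=495.2, cx=301.8, cy=250.1
Marker side s = 0.203 m; corners in marker frame (Z=0):
  M0 = (-0.1015, +0.1015, 0)
  M1 = (+0.1015, +0.1015, 0)
  M2 = (+0.1015, -0.1015, 0)
  M3 = (-0.1015, -0.1015, 0)
Detected image corners:
  c0 = (170.068871, 436.039176) px
  c1 = (326.415830, 363.235910) px
  c2 = (241.918570, 263.448410) px
  c3 = (60.019178, 344.616588) px
Planar DLT: solve 8×8 A·h = b for H (H[2,2]=1):
  H  [+851.74951 +613.79911 +203.94056]
  H  [-337.34749 +709.78377 +354.67572]
  H  [+0.11504 +0.67811 +1.00000]
B = K⁻¹H; ‖b₁‖=1.419364, ‖b₂‖=1.419364; λ = 2/(‖b₁‖+‖b₂‖) = 0.704541, sign → tz>0 ⇒ λ=+0.704541
r₁ = λ·B[:,0] = (+0.84977,-0.52089,+0.08105); r₂ = λ·B[:,1] = (+0.42554,+0.76855,+0.47776)
r₃ = r₁×r₂ = (-0.31115,-0.37149,+0.87475); SVD([r₁ r₂ r₃]) → R = UVᵀ:
  R  [+0.84977 +0.42554 -0.31115]
  R  [-0.52089 +0.76855 -0.37149]
  R  [+0.08105 +0.47776 +0.87475]
t = (-0.10178, +0.14878, +0.70454) m
tr R = 2.493061; θ = arccos((tr R − 1)/2) = 0.727964 rad = 41.709°
axis k = ((R−Rᵀ)₃₂, (R−Rᵀ)₁₃, (R−Rᵀ)₂₁) / (2 sinθ) = (+0.638194, -0.294730, -0.711226)
rvec = θ·k = (+0.464582, -0.214553, -0.517747)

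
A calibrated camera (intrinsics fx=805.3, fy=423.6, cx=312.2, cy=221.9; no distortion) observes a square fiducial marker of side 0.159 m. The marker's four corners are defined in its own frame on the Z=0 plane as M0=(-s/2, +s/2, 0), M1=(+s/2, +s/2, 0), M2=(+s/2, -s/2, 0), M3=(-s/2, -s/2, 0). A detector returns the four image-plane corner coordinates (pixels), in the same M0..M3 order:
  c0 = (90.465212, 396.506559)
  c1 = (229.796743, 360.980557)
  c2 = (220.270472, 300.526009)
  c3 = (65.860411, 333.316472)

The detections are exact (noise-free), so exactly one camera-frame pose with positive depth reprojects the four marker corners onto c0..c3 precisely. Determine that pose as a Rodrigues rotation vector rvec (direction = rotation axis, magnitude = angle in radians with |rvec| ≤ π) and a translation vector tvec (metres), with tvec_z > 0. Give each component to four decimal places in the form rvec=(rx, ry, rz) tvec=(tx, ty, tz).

rvec=(0.4692, -0.5721, -0.1549) tvec=(-0.1580, 0.2426, 0.8120)

Intrinsics K: fx=805.3, fy=423.6, cx=312.2, cy=221.9
Marker side s = 0.159 m; corners in marker frame (Z=0):
  M0 = (-0.0795, +0.0795, 0)
  M1 = (+0.0795, +0.0795, 0)
  M2 = (+0.0795, -0.0795, 0)
  M3 = (-0.0795, -0.0795, 0)
Detected image corners:
  c0 = (90.465212, 396.506559) px
  c1 = (229.796743, 360.980557) px
  c2 = (220.270472, 300.526009) px
  c3 = (65.860411, 333.316472) px
Planar DLT: solve 8×8 A·h = b for H (H[2,2]=1):
  H  [+1012.00798 +192.45540 +155.47303]
  H  [-7.65981 +588.88667 +348.43851]
  H  [+0.59674 +0.57636 +1.00000]
B = K⁻¹H; ‖b₁‖=1.231572, ‖b₂‖=1.231572; λ = 2/(‖b₁‖+‖b₂‖) = 0.811970, sign → tz>0 ⇒ λ=+0.811970
r₁ = λ·B[:,0] = (+0.83254,-0.26850,+0.48454); r₂ = λ·B[:,1] = (+0.01262,+0.88365,+0.46798)
r₃ = r₁×r₂ = (-0.55381,-0.38350,+0.73906); SVD([r₁ r₂ r₃]) → R = UVᵀ:
  R  [+0.83254 +0.01262 -0.55381]
  R  [-0.26850 +0.88365 -0.38350]
  R  [+0.48454 +0.46798 +0.73906]
t = (-0.15803, +0.24255, +0.81197) m
tr R = 2.455256; θ = arccos((tr R − 1)/2) = 0.755939 rad = 43.312°
axis k = ((R−Rᵀ)₃₂, (R−Rᵀ)₁₃, (R−Rᵀ)₂₁) / (2 sinθ) = (+0.620642, -0.756846, -0.204910)
rvec = θ·k = (+0.469167, -0.572129, -0.154899)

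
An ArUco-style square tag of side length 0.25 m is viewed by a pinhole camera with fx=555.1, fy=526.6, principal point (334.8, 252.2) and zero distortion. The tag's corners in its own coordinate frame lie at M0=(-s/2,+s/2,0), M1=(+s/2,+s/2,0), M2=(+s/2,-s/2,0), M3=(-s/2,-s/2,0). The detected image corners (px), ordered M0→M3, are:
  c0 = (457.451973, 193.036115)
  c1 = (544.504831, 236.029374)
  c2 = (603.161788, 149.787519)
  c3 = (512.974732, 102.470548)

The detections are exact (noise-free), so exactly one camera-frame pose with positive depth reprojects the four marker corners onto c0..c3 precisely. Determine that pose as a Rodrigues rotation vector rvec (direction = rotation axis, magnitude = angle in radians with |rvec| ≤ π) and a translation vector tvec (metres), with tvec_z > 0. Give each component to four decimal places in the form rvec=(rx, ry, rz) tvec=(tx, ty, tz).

rvec=(0.2959, -0.0588, 0.4684) tvec=(0.4656, -0.2031, 1.3288)

Intrinsics K: fx=555.1, fy=526.6, cx=334.8, cy=252.2
Marker side s = 0.25 m; corners in marker frame (Z=0):
  M0 = (-0.1250, +0.1250, 0)
  M1 = (+0.1250, +0.1250, 0)
  M2 = (+0.1250, -0.1250, 0)
  M3 = (-0.1250, -0.1250, 0)
Detected image corners:
  c0 = (457.451973, 193.036115) px
  c1 = (544.504831, 236.029374) px
  c2 = (603.161788, 149.787519) px
  c3 = (512.974732, 102.470548) px
Planar DLT: solve 8×8 A·h = b for H (H[2,2]=1):
  H  [+403.47782 -121.85555 +529.31934]
  H  [+196.21473 +387.79683 +171.70493]
  H  [+0.09283 +0.20127 +1.00000]
B = K⁻¹H; ‖b₁‖=0.752570, ‖b₂‖=0.752570; λ = 2/(‖b₁‖+‖b₂‖) = 1.328780, sign → tz>0 ⇒ λ=+1.328780
r₁ = λ·B[:,0] = (+0.89143,+0.43604,+0.12335); r₂ = λ·B[:,1] = (-0.45300,+0.85045,+0.26744)
r₃ = r₁×r₂ = (+0.01171,-0.29428,+0.95565); SVD([r₁ r₂ r₃]) → R = UVᵀ:
  R  [+0.89143 -0.45300 +0.01171]
  R  [+0.43604 +0.85045 -0.29428]
  R  [+0.12335 +0.26744 +0.95565]
t = (+0.46563, -0.20311, +1.32878) m
tr R = 2.697532; θ = arccos((tr R − 1)/2) = 0.557149 rad = 31.922°
axis k = ((R−Rᵀ)₃₂, (R−Rᵀ)₁₃, (R−Rᵀ)₂₁) / (2 sinθ) = (+0.531166, -0.105566, +0.840666)
rvec = θ·k = (+0.295938, -0.058816, +0.468376)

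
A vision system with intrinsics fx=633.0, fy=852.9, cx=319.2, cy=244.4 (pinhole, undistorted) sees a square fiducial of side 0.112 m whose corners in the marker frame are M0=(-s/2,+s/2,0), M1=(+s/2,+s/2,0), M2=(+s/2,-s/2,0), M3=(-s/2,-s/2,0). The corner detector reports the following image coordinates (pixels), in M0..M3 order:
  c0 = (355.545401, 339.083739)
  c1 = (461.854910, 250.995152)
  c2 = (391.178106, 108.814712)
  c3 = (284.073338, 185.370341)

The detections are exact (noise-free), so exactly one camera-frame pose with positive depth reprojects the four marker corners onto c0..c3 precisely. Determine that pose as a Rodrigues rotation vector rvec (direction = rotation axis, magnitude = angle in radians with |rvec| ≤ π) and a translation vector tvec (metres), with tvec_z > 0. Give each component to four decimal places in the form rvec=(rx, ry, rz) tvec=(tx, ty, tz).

Intrinsics K: fx=633.0, fy=852.9, cx=319.2, cy=244.4
Marker side s = 0.112 m; corners in marker frame (Z=0):
  M0 = (-0.0560, +0.0560, 0)
  M1 = (+0.0560, +0.0560, 0)
  M2 = (+0.0560, -0.0560, 0)
  M3 = (-0.0560, -0.0560, 0)
Detected image corners:
  c0 = (355.545401, 339.083739) px
  c1 = (461.854910, 250.995152) px
  c2 = (391.178106, 108.814712) px
  c3 = (284.073338, 185.370341) px
Planar DLT: solve 8×8 A·h = b for H (H[2,2]=1):
  H  [+1152.37556 +526.38653 +374.18438]
  H  [-615.95269 +1255.37277 +218.63318]
  H  [+0.53482 -0.28969 +1.00000]
B = K⁻¹H; ‖b₁‖=1.859417, ‖b₂‖=1.859417; λ = 2/(‖b₁‖+‖b₂‖) = 0.537803, sign → tz>0 ⇒ λ=+0.537803
r₁ = λ·B[:,0] = (+0.83403,-0.47081,+0.28763); r₂ = λ·B[:,1] = (+0.52578,+0.83623,-0.15579)
r₃ = r₁×r₂ = (-0.16717,+0.28117,+0.94499); SVD([r₁ r₂ r₃]) → R = UVᵀ:
  R  [+0.83403 +0.52578 -0.16717]
  R  [-0.47081 +0.83623 +0.28117]
  R  [+0.28763 -0.15579 +0.94499]
t = (+0.04672, -0.01625, +0.53780) m
tr R = 2.615243; θ = arccos((tr R − 1)/2) = 0.630689 rad = 36.136°
axis k = ((R−Rᵀ)₃₂, (R−Rᵀ)₁₃, (R−Rᵀ)₂₁) / (2 sinθ) = (-0.370494, -0.385621, -0.845003)
rvec = θ·k = (-0.233667, -0.243207, -0.532934)

rvec=(-0.2337, -0.2432, -0.5329) tvec=(0.0467, -0.0162, 0.5378)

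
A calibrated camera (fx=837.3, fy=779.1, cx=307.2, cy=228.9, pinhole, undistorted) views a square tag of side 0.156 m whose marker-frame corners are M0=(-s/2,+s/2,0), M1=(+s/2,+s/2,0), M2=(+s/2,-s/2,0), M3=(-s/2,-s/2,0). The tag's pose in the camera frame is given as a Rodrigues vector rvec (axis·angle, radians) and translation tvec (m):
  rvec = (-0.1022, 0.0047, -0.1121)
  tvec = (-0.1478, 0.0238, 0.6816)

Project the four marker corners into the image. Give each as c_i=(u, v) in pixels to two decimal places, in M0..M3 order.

Intrinsics K: fx=837.3, fy=779.1, cx=307.2, cy=228.9
Marker side s = 0.156 m; corners in marker frame (Z=0):
  M0 = (-0.0780, +0.0780, 0)
  M1 = (+0.0780, +0.0780, 0)
  M2 = (+0.0780, -0.0780, 0)
  M3 = (-0.0780, -0.0780, 0)
rvec = (-0.1022, 0.0047, -0.1121), |rvec| = θ = 0.15177 rad = 8.696°
Rodrigues: sinθ=0.15119, 1−cosθ=0.01149; R = I + sinθ·[k]× + (1−cosθ)·[k]×²:
    [+0.99372 +0.11143 +0.01040]
    [-0.11191 +0.98852 +0.10155]
    [+0.00104 -0.10207 +0.99478]
t = (-0.1478, 0.0238, 0.6816) m
M0: Pc = R·M0+t = (-0.21662, +0.10963, +0.67356); u = 837.3·(-0.21662)/0.67356 + 307.2 = 37.9215, v = 779.1·(+0.10963)/0.67356 + 228.9 = 355.7121
M1: Pc = R·M1+t = (-0.06160, +0.09218, +0.67372); u = 837.3·(-0.06160)/0.67372 + 307.2 = 230.6453, v = 779.1·(+0.09218)/0.67372 + 228.9 = 335.4931
M2: Pc = R·M2+t = (-0.07898, -0.06203, +0.68964); u = 837.3·(-0.07898)/0.68964 + 307.2 = 211.3079, v = 779.1·(-0.06203)/0.68964 + 228.9 = 158.8200
M3: Pc = R·M3+t = (-0.23400, -0.04458, +0.68948); u = 837.3·(-0.23400)/0.68948 + 307.2 = 23.0304, v = 779.1·(-0.04458)/0.68948 + 228.9 = 178.5308

c0=(37.92, 355.71) c1=(230.65, 335.49) c2=(211.31, 158.82) c3=(23.03, 178.53)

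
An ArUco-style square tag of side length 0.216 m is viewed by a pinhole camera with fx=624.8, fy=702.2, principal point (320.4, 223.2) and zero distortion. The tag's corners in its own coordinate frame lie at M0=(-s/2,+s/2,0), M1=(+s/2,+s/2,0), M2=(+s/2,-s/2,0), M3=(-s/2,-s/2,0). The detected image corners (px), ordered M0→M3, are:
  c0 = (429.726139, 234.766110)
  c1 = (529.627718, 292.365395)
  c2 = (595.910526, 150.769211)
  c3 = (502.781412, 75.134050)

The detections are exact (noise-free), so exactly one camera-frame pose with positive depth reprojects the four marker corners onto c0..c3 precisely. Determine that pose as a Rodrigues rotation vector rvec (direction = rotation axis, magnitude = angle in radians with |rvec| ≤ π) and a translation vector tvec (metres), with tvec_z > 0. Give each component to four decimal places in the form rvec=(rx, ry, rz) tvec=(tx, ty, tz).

Intrinsics K: fx=624.8, fy=702.2, cx=320.4, cy=223.2
Marker side s = 0.216 m; corners in marker frame (Z=0):
  M0 = (-0.1080, +0.1080, 0)
  M1 = (+0.1080, +0.1080, 0)
  M2 = (+0.1080, -0.1080, 0)
  M3 = (-0.1080, -0.1080, 0)
Detected image corners:
  c0 = (429.726139, 234.766110) px
  c1 = (529.627718, 292.365395) px
  c2 = (595.910526, 150.769211) px
  c3 = (502.781412, 75.134050) px
Planar DLT: solve 8×8 A·h = b for H (H[2,2]=1):
  H  [+719.17523 -292.26949 +517.05443]
  H  [+407.77071 +705.65052 +190.62655]
  H  [+0.52914 +0.05710 +1.00000]
B = K⁻¹H; ‖b₁‖=1.106361, ‖b₂‖=1.106361; λ = 2/(‖b₁‖+‖b₂‖) = 0.903864, sign → tz>0 ⇒ λ=+0.903864
r₁ = λ·B[:,0] = (+0.79513,+0.37286,+0.47827); r₂ = λ·B[:,1] = (-0.44927,+0.89190,+0.05161)
r₃ = r₁×r₂ = (-0.40733,-0.25591,+0.87670); SVD([r₁ r₂ r₃]) → R = UVᵀ:
  R  [+0.79513 -0.44927 -0.40733]
  R  [+0.37286 +0.89190 -0.25591]
  R  [+0.47827 +0.05161 +0.87670]
t = (+0.28449, -0.04193, +0.90386) m
tr R = 2.563730; θ = arccos((tr R − 1)/2) = 0.673145 rad = 38.568°
axis k = ((R−Rᵀ)₃₂, (R−Rᵀ)₁₃, (R−Rᵀ)₂₁) / (2 sinθ) = (+0.246625, -0.710242, +0.659342)
rvec = θ·k = (+0.166014, -0.478096, +0.443833)

rvec=(0.1660, -0.4781, 0.4438) tvec=(0.2845, -0.0419, 0.9039)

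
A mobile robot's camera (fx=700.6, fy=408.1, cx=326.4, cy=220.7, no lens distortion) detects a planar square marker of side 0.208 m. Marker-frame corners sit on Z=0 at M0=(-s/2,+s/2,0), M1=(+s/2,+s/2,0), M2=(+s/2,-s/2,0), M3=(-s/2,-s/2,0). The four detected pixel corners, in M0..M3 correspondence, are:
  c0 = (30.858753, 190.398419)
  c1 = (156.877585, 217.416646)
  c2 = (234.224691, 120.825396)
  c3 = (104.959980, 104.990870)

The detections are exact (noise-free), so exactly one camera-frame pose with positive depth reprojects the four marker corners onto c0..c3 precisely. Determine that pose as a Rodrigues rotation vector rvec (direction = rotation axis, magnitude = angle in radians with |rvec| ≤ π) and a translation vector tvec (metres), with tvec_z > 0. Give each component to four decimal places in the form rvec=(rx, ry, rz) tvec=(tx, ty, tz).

rvec=(-0.2550, 0.4328, 0.3513) tvec=(-0.2331, -0.1294, 0.8269)

Intrinsics K: fx=700.6, fy=408.1, cx=326.4, cy=220.7
Marker side s = 0.208 m; corners in marker frame (Z=0):
  M0 = (-0.1040, +0.1040, 0)
  M1 = (+0.1040, +0.1040, 0)
  M2 = (+0.1040, -0.1040, 0)
  M3 = (-0.1040, -0.1040, 0)
Detected image corners:
  c0 = (30.858753, 190.398419) px
  c1 = (156.877585, 217.416646) px
  c2 = (234.224691, 120.825396) px
  c3 = (104.959980, 104.990870) px
Planar DLT: solve 8×8 A·h = b for H (H[2,2]=1):
  H  [+542.20339 -390.00211 +128.91021]
  H  [+16.32536 +404.24880 +156.85427]
  H  [-0.54370 -0.20029 +1.00000]
B = K⁻¹H; ‖b₁‖=1.209279, ‖b₂‖=1.209279; λ = 2/(‖b₁‖+‖b₂‖) = 0.826939, sign → tz>0 ⇒ λ=+0.826939
r₁ = λ·B[:,0] = (+0.84944,+0.27623,-0.44961); r₂ = λ·B[:,1] = (-0.38317,+0.90871,-0.16563)
r₃ = r₁×r₂ = (+0.36281,+0.31297,+0.87774); SVD([r₁ r₂ r₃]) → R = UVᵀ:
  R  [+0.84944 -0.38317 +0.36281]
  R  [+0.27623 +0.90871 +0.31297]
  R  [-0.44961 -0.16563 +0.87774]
t = (-0.23310, -0.12937, +0.82694) m
tr R = 2.635888; θ = arccos((tr R − 1)/2) = 0.612968 rad = 35.120°
axis k = ((R−Rᵀ)₃₂, (R−Rᵀ)₁₃, (R−Rᵀ)₂₁) / (2 sinθ) = (-0.415957, +0.706081, +0.573088)
rvec = θ·k = (-0.254969, +0.432805, +0.351284)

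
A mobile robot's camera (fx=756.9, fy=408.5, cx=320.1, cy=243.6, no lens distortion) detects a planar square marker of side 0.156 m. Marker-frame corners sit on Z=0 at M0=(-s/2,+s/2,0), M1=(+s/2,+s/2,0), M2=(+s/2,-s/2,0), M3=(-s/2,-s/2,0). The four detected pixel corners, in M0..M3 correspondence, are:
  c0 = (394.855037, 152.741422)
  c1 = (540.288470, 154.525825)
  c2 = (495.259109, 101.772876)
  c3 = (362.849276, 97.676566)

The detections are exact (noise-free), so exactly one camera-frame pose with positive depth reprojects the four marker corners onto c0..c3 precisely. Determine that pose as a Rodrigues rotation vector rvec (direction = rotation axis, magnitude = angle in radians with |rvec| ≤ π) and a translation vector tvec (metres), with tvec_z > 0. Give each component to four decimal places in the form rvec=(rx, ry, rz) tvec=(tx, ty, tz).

rvec=(-0.5958, -0.2317, -0.1074) tvec=(0.1345, -0.2287, 0.7897)

Intrinsics K: fx=756.9, fy=408.5, cx=320.1, cy=243.6
Marker side s = 0.156 m; corners in marker frame (Z=0):
  M0 = (-0.0780, +0.0780, 0)
  M1 = (+0.0780, +0.0780, 0)
  M2 = (+0.0780, -0.0780, 0)
  M3 = (-0.0780, -0.0780, 0)
Detected image corners:
  c0 = (394.855037, 152.741422) px
  c1 = (540.288470, 154.525825) px
  c2 = (495.259109, 101.772876) px
  c3 = (362.849276, 97.676566) px
Planar DLT: solve 8×8 A·h = b for H (H[2,2]=1):
  H  [+1028.34149 -60.32028 +448.97273]
  H  [+58.82150 +258.28899 +125.26943]
  H  [+0.31241 -0.68757 +1.00000]
B = K⁻¹H; ‖b₁‖=1.266371, ‖b₂‖=1.266371; λ = 2/(‖b₁‖+‖b₂‖) = 0.789658, sign → tz>0 ⇒ λ=+0.789658
r₁ = λ·B[:,0] = (+0.96852,-0.03341,+0.24670); r₂ = λ·B[:,1] = (+0.16668,+0.82306,-0.54294)
r₃ = r₁×r₂ = (-0.18491,+0.56697,+0.80272); SVD([r₁ r₂ r₃]) → R = UVᵀ:
  R  [+0.96852 +0.16668 -0.18491]
  R  [-0.03341 +0.82306 +0.56697]
  R  [+0.24670 -0.54294 +0.80272]
t = (+0.13445, -0.22874, +0.78966) m
tr R = 2.594296; θ = arccos((tr R − 1)/2) = 0.648240 rad = 37.141°
axis k = ((R−Rᵀ)₃₂, (R−Rᵀ)₁₃, (R−Rᵀ)₂₁) / (2 sinθ) = (-0.919129, -0.357416, -0.165697)
rvec = θ·k = (-0.595816, -0.231691, -0.107411)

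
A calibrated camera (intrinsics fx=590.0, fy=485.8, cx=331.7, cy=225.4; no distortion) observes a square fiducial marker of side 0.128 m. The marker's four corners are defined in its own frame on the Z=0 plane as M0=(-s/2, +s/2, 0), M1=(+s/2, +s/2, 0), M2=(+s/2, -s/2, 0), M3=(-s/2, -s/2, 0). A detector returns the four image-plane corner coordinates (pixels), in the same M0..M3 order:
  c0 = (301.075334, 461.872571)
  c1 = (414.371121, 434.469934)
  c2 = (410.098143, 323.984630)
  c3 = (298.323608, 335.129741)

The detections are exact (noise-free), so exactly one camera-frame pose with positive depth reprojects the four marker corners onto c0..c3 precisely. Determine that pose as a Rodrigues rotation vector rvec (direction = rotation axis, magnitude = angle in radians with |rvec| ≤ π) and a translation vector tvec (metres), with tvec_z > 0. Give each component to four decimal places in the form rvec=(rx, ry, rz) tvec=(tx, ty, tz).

Intrinsics K: fx=590.0, fy=485.8, cx=331.7, cy=225.4
Marker side s = 0.128 m; corners in marker frame (Z=0):
  M0 = (-0.0640, +0.0640, 0)
  M1 = (+0.0640, +0.0640, 0)
  M2 = (+0.0640, -0.0640, 0)
  M3 = (-0.0640, -0.0640, 0)
Detected image corners:
  c0 = (301.075334, 461.872571) px
  c1 = (414.371121, 434.469934) px
  c2 = (410.098143, 323.984630) px
  c3 = (298.323608, 335.129741) px
Planar DLT: solve 8×8 A·h = b for H (H[2,2]=1):
  H  [+1252.29659 -21.40157 +359.72664]
  H  [+257.64017 +868.62048 +387.69260]
  H  [+1.04832 -0.13833 +1.00000]
B = K⁻¹H; ‖b₁‖=1.857824, ‖b₂‖=1.857824; λ = 2/(‖b₁‖+‖b₂‖) = 0.538264, sign → tz>0 ⇒ λ=+0.538264
r₁ = λ·B[:,0] = (+0.82525,+0.02365,+0.56427); r₂ = λ·B[:,1] = (+0.02234,+0.99697,-0.07446)
r₃ = r₁×r₂ = (-0.56433,+0.07405,+0.82222); SVD([r₁ r₂ r₃]) → R = UVᵀ:
  R  [+0.82525 +0.02234 -0.56433]
  R  [+0.02365 +0.99697 +0.07405]
  R  [+0.56427 -0.07446 +0.82222]
t = (+0.02557, +0.17982, +0.53826) m
tr R = 2.644445; θ = arccos((tr R − 1)/2) = 0.605491 rad = 34.692°
axis k = ((R−Rᵀ)₃₂, (R−Rᵀ)₁₃, (R−Rᵀ)₂₁) / (2 sinθ) = (-0.130460, -0.991453, +0.001158)
rvec = θ·k = (-0.078992, -0.600316, +0.000701)

rvec=(-0.0790, -0.6003, 0.0007) tvec=(0.0256, 0.1798, 0.5383)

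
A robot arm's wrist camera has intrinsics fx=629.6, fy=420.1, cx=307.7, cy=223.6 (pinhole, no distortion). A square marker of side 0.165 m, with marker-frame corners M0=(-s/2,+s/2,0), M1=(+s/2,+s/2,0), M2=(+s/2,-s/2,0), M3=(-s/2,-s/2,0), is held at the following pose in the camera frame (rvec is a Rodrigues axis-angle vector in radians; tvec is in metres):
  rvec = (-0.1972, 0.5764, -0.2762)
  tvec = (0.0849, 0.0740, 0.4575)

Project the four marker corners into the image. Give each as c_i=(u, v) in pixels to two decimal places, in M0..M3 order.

Intrinsics K: fx=629.6, fy=420.1, cx=307.7, cy=223.6
Marker side s = 0.165 m; corners in marker frame (Z=0):
  M0 = (-0.0825, +0.0825, 0)
  M1 = (+0.0825, +0.0825, 0)
  M2 = (+0.0825, -0.0825, 0)
  M3 = (-0.0825, -0.0825, 0)
rvec = (-0.1972, 0.5764, -0.2762), |rvec| = θ = 0.66889 rad = 38.324°
Rodrigues: sinθ=0.62011, 1−cosθ=0.21549; R = I + sinθ·[k]× + (1−cosθ)·[k]×²:
    [+0.80324 +0.20131 +0.56060]
    [-0.31081 +0.94453 +0.10614]
    [-0.50814 -0.25950 +0.82125]
t = (0.0849, 0.0740, 0.4575) m
M0: Pc = R·M0+t = (+0.03524, +0.17757, +0.47801); u = 629.6·(+0.03524)/0.47801 + 307.7 = 354.1167, v = 420.1·(+0.17757)/0.47801 + 223.6 = 379.6525
M1: Pc = R·M1+t = (+0.16778, +0.12628, +0.39417); u = 629.6·(+0.16778)/0.39417 + 307.7 = 575.6850, v = 420.1·(+0.12628)/0.39417 + 223.6 = 358.1894
M2: Pc = R·M2+t = (+0.13456, -0.02957, +0.43699); u = 629.6·(+0.13456)/0.43699 + 307.7 = 501.5691, v = 420.1·(-0.02957)/0.43699 + 223.6 = 195.1775
M3: Pc = R·M3+t = (+0.00202, +0.02172, +0.52083); u = 629.6·(+0.00202)/0.52083 + 307.7 = 310.1469, v = 420.1·(+0.02172)/0.52083 + 223.6 = 241.1176

c0=(354.12, 379.65) c1=(575.68, 358.19) c2=(501.57, 195.18) c3=(310.15, 241.12)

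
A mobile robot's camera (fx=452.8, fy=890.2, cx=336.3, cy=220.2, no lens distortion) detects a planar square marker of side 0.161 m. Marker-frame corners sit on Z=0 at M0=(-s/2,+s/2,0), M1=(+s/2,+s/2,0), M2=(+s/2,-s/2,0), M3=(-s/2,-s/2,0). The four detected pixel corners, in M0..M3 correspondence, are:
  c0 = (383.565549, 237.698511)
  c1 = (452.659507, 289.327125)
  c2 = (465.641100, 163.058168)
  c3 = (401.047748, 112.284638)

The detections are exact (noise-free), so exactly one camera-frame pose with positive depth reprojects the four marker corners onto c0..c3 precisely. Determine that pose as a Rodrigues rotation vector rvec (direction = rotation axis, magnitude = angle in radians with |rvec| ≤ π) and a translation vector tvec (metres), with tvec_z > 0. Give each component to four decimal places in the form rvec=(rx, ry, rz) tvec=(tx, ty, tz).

Intrinsics K: fx=452.8, fy=890.2, cx=336.3, cy=220.2
Marker side s = 0.161 m; corners in marker frame (Z=0):
  M0 = (-0.0805, +0.0805, 0)
  M1 = (+0.0805, +0.0805, 0)
  M2 = (+0.0805, -0.0805, 0)
  M3 = (-0.0805, -0.0805, 0)
Detected image corners:
  c0 = (383.565549, 237.698511) px
  c1 = (452.659507, 289.327125) px
  c2 = (465.641100, 163.058168) px
  c3 = (401.047748, 112.284638) px
Planar DLT: solve 8×8 A·h = b for H (H[2,2]=1):
  H  [+464.58709 -261.15691 +426.28354]
  H  [+341.42322 +703.11319 +198.85033]
  H  [+0.11709 -0.39152 +1.00000]
B = K⁻¹H; ‖b₁‖=1.010582, ‖b₂‖=1.010582; λ = 2/(‖b₁‖+‖b₂‖) = 0.989529, sign → tz>0 ⇒ λ=+0.989529
r₁ = λ·B[:,0] = (+0.92923,+0.35086,+0.11587); r₂ = λ·B[:,1] = (-0.28298,+0.87740,-0.38742)
r₃ = r₁×r₂ = (-0.23759,+0.32721,+0.91459); SVD([r₁ r₂ r₃]) → R = UVᵀ:
  R  [+0.92923 -0.28298 -0.23759]
  R  [+0.35086 +0.87740 +0.32721]
  R  [+0.11587 -0.38742 +0.91459]
t = (+0.19665, -0.02373, +0.98953) m
tr R = 2.721225; θ = arccos((tr R − 1)/2) = 0.534325 rad = 30.615°
axis k = ((R−Rᵀ)₃₂, (R−Rᵀ)₁₃, (R−Rᵀ)₂₁) / (2 sinθ) = (-0.701639, -0.347030, +0.622313)
rvec = θ·k = (-0.374903, -0.185427, +0.332517)

rvec=(-0.3749, -0.1854, 0.3325) tvec=(0.1966, -0.0237, 0.9895)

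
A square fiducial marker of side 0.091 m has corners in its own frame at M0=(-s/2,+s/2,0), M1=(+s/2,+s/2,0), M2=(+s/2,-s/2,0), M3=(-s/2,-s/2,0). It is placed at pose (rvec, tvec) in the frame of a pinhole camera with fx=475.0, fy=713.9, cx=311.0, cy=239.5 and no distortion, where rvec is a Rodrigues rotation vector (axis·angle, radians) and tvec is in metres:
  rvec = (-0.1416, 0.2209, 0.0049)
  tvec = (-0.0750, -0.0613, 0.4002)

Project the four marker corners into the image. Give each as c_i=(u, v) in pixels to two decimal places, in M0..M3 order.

Intrinsics K: fx=475.0, fy=713.9, cx=311.0, cy=239.5
Marker side s = 0.091 m; corners in marker frame (Z=0):
  M0 = (-0.0455, +0.0455, 0)
  M1 = (+0.0455, +0.0455, 0)
  M2 = (+0.0455, -0.0455, 0)
  M3 = (-0.0455, -0.0455, 0)
rvec = (-0.1416, 0.2209, 0.0049), |rvec| = θ = 0.26243 rad = 15.036°
Rodrigues: sinθ=0.25943, 1−cosθ=0.03424; R = I + sinθ·[k]× + (1−cosθ)·[k]×²:
    [+0.97573 -0.02039 +0.21803]
    [-0.01071 +0.99002 +0.14052]
    [-0.21872 -0.13944 +0.96577]
t = (-0.0750, -0.0613, 0.4002) m
M0: Pc = R·M0+t = (-0.12032, -0.01577, +0.40381); u = 475.0·(-0.12032)/0.40381 + 311.0 = 169.4628, v = 713.9·(-0.01577)/0.40381 + 239.5 = 211.6252
M1: Pc = R·M1+t = (-0.03153, -0.01674, +0.38390); u = 475.0·(-0.03153)/0.38390 + 311.0 = 271.9855, v = 713.9·(-0.01674)/0.38390 + 239.5 = 208.3684
M2: Pc = R·M2+t = (-0.02968, -0.10683, +0.39659); u = 475.0·(-0.02968)/0.39659 + 311.0 = 275.4566, v = 713.9·(-0.10683)/0.39659 + 239.5 = 47.1917
M3: Pc = R·M3+t = (-0.11847, -0.10586, +0.41650); u = 475.0·(-0.11847)/0.41650 + 311.0 = 175.8915, v = 713.9·(-0.10586)/0.41650 + 239.5 = 58.0516

c0=(169.46, 211.63) c1=(271.99, 208.37) c2=(275.46, 47.19) c3=(175.89, 58.05)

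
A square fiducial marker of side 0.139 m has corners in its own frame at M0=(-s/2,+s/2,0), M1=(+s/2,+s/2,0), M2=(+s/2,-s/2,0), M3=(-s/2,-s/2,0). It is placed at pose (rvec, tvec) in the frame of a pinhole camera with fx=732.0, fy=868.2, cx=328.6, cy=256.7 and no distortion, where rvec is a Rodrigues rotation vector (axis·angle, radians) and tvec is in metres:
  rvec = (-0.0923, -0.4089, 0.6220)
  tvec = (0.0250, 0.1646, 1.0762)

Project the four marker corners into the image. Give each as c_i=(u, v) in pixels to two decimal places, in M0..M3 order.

Intrinsics K: fx=732.0, fy=868.2, cx=328.6, cy=256.7
Marker side s = 0.139 m; corners in marker frame (Z=0):
  M0 = (-0.0695, +0.0695, 0)
  M1 = (+0.0695, +0.0695, 0)
  M2 = (+0.0695, -0.0695, 0)
  M3 = (-0.0695, -0.0695, 0)
rvec = (-0.0923, -0.4089, 0.6220), |rvec| = θ = 0.75007 rad = 42.976°
Rodrigues: sinθ=0.68169, 1−cosθ=0.26836; R = I + sinθ·[k]× + (1−cosθ)·[k]×²:
    [+0.73571 -0.54729 -0.39901]
    [+0.58330 +0.81140 -0.03743]
    [+0.34424 -0.20520 +0.91618]
t = (0.0250, 0.1646, 1.0762) m
M0: Pc = R·M0+t = (-0.06417, +0.18045, +1.03801); u = 732.0·(-0.06417)/1.03801 + 328.6 = 283.3489, v = 868.2·(+0.18045)/1.03801 + 256.7 = 407.6316
M1: Pc = R·M1+t = (+0.03809, +0.26153, +1.08586); u = 732.0·(+0.03809)/1.08586 + 328.6 = 354.2803, v = 868.2·(+0.26153)/1.08586 + 256.7 = 465.8068
M2: Pc = R·M2+t = (+0.11417, +0.14875, +1.11439); u = 732.0·(+0.11417)/1.11439 + 328.6 = 403.5931, v = 868.2·(+0.14875)/1.11439 + 256.7 = 372.5866
M3: Pc = R·M3+t = (+0.01191, +0.06767, +1.06654); u = 732.0·(+0.01191)/1.06654 + 328.6 = 336.7710, v = 868.2·(+0.06767)/1.06654 + 256.7 = 311.7849

c0=(283.35, 407.63) c1=(354.28, 465.81) c2=(403.59, 372.59) c3=(336.77, 311.78)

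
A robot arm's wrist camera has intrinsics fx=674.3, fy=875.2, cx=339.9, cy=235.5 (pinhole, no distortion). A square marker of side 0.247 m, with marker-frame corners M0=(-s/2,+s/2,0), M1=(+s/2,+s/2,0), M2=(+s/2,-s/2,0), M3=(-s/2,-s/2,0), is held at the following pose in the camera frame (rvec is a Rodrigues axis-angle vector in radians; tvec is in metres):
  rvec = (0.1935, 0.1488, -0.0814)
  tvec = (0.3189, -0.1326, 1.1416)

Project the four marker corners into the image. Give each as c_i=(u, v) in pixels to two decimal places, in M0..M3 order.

c0=(458.89, 232.81) c1=(606.21, 220.23) c2=(602.93, 27.31) c3=(449.80, 46.88)

Intrinsics K: fx=674.3, fy=875.2, cx=339.9, cy=235.5
Marker side s = 0.247 m; corners in marker frame (Z=0):
  M0 = (-0.1235, +0.1235, 0)
  M1 = (+0.1235, +0.1235, 0)
  M2 = (+0.1235, -0.1235, 0)
  M3 = (-0.1235, -0.1235, 0)
rvec = (0.1935, 0.1488, -0.0814), |rvec| = θ = 0.25731 rad = 14.743°
Rodrigues: sinθ=0.25448, 1−cosθ=0.03292; R = I + sinθ·[k]× + (1−cosθ)·[k]×²:
    [+0.98570 +0.09482 +0.13933]
    [-0.06619 +0.97809 -0.19739]
    [-0.15500 +0.18535 +0.97037]
t = (0.3189, -0.1326, 1.1416) m
M0: Pc = R·M0+t = (+0.20888, -0.00363, +1.18363); u = 674.3·(+0.20888)/1.18363 + 339.9 = 458.8946, v = 875.2·(-0.00363)/1.18363 + 235.5 = 232.8144
M1: Pc = R·M1+t = (+0.45234, -0.01998, +1.14535); u = 674.3·(+0.45234)/1.14535 + 339.9 = 606.2080, v = 875.2·(-0.01998)/1.14535 + 235.5 = 220.2323
M2: Pc = R·M2+t = (+0.42892, -0.26157, +1.09957); u = 674.3·(+0.42892)/1.09957 + 339.9 = 602.9332, v = 875.2·(-0.26157)/1.09957 + 235.5 = 27.3052
M3: Pc = R·M3+t = (+0.18546, -0.24522, +1.13785); u = 674.3·(+0.18546)/1.13785 + 339.9 = 449.8028, v = 875.2·(-0.24522)/1.13785 + 235.5 = 46.8847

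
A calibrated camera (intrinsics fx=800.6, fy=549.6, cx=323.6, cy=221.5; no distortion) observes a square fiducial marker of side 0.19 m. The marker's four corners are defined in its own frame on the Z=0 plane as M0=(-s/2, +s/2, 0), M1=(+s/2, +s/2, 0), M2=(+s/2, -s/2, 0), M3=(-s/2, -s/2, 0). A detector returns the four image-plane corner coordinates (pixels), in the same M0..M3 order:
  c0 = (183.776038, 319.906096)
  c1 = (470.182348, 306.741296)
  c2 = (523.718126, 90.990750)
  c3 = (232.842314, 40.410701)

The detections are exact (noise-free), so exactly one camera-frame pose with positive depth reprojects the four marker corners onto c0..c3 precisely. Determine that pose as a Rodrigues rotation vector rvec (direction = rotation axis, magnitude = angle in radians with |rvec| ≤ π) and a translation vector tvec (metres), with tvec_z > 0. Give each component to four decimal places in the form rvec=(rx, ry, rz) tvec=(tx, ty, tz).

rvec=(0.1733, -0.5943, 0.0951) tvec=(0.0246, -0.0209, 0.4239)

Intrinsics K: fx=800.6, fy=549.6, cx=323.6, cy=221.5
Marker side s = 0.19 m; corners in marker frame (Z=0):
  M0 = (-0.0950, +0.0950, 0)
  M1 = (+0.0950, +0.0950, 0)
  M2 = (+0.0950, -0.0950, 0)
  M3 = (-0.0950, -0.0950, 0)
Detected image corners:
  c0 = (183.776038, 319.906096) px
  c1 = (470.182348, 306.741296) px
  c2 = (523.718126, 90.990750) px
  c3 = (232.842314, 40.410701) px
Planar DLT: solve 8×8 A·h = b for H (H[2,2]=1):
  H  [+1988.10608 -159.34411 +370.10130]
  H  [+345.60563 +1342.34144 +194.43557]
  H  [+1.33085 +0.31803 +1.00000]
B = K⁻¹H; ‖b₁‖=2.358830, ‖b₂‖=2.358830; λ = 2/(‖b₁‖+‖b₂‖) = 0.423939, sign → tz>0 ⇒ λ=+0.423939
r₁ = λ·B[:,0] = (+0.82471,+0.03920,+0.56420); r₂ = λ·B[:,1] = (-0.13887,+0.98109,+0.13483)
r₃ = r₁×r₂ = (-0.54824,-0.18955,+0.81456); SVD([r₁ r₂ r₃]) → R = UVᵀ:
  R  [+0.82471 -0.13887 -0.54824]
  R  [+0.03920 +0.98109 -0.18955]
  R  [+0.56420 +0.13483 +0.81456]
t = (+0.02462, -0.02088, +0.42394) m
tr R = 2.620351; θ = arccos((tr R − 1)/2) = 0.626345 rad = 35.887°
axis k = ((R−Rᵀ)₃₂, (R−Rᵀ)₁₃, (R−Rᵀ)₂₁) / (2 sinθ) = (+0.276680, -0.948882, +0.151893)
rvec = θ·k = (+0.173297, -0.594327, +0.095137)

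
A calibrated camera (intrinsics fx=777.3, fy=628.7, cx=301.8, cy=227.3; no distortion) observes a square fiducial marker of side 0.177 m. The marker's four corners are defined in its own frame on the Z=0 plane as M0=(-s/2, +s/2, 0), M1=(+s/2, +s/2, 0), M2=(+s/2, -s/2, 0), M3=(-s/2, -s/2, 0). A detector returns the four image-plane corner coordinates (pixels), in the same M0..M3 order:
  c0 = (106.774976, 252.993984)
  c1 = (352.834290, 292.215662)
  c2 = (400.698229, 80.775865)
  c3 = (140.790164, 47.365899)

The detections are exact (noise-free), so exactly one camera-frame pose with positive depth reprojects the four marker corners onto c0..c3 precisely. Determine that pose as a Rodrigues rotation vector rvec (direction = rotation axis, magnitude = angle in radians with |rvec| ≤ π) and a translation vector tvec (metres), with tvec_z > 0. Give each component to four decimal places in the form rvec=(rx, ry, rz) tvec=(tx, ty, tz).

rvec=(0.1365, 0.1218, 0.1764) tvec=(-0.0369, -0.0476, 0.5279)

Intrinsics K: fx=777.3, fy=628.7, cx=301.8, cy=227.3
Marker side s = 0.177 m; corners in marker frame (Z=0):
  M0 = (-0.0885, +0.0885, 0)
  M1 = (+0.0885, +0.0885, 0)
  M2 = (+0.0885, -0.0885, 0)
  M3 = (-0.0885, -0.0885, 0)
Detected image corners:
  c0 = (106.774976, 252.993984) px
  c1 = (352.834290, 292.215662) px
  c2 = (400.698229, 80.775865) px
  c3 = (140.790164, 47.365899) px
Planar DLT: solve 8×8 A·h = b for H (H[2,2]=1):
  H  [+1376.89390 -161.50566 +247.47367]
  H  [+170.97806 +1224.32320 +170.55456]
  H  [-0.20552 +0.27602 +1.00000]
B = K⁻¹H; ‖b₁‖=1.894464, ‖b₂‖=1.894464; λ = 2/(‖b₁‖+‖b₂‖) = 0.527854, sign → tz>0 ⇒ λ=+0.527854
r₁ = λ·B[:,0] = (+0.97715,+0.18277,-0.10849); r₂ = λ·B[:,1] = (-0.16625,+0.97526,+0.14570)
r₃ = r₁×r₂ = (+0.13243,-0.12433,+0.98336); SVD([r₁ r₂ r₃]) → R = UVᵀ:
  R  [+0.97715 -0.16625 +0.13243]
  R  [+0.18277 +0.97526 -0.12433]
  R  [-0.10849 +0.14570 +0.98336]
t = (-0.03689, -0.04764, +0.52785) m
tr R = 2.935776; θ = arccos((tr R − 1)/2) = 0.254107 rad = 14.559°
axis k = ((R−Rᵀ)₃₂, (R−Rᵀ)₁₃, (R−Rᵀ)₂₁) / (2 sinθ) = (+0.537088, +0.479185, +0.694203)
rvec = θ·k = (+0.136478, +0.121765, +0.176402)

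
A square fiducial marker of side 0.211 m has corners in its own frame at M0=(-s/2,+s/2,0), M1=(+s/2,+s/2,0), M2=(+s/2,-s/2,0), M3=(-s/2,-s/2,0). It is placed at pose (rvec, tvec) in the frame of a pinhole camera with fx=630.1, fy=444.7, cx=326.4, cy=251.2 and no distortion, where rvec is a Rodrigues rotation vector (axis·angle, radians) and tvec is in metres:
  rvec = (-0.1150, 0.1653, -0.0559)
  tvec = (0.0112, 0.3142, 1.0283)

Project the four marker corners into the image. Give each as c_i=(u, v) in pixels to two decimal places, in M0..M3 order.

c0=(272.80, 434.50) c1=(402.07, 434.63) c2=(394.25, 339.24) c3=(268.29, 342.18)

Intrinsics K: fx=630.1, fy=444.7, cx=326.4, cy=251.2
Marker side s = 0.211 m; corners in marker frame (Z=0):
  M0 = (-0.1055, +0.1055, 0)
  M1 = (+0.1055, +0.1055, 0)
  M2 = (+0.1055, -0.1055, 0)
  M3 = (-0.1055, -0.1055, 0)
rvec = (-0.1150, 0.1653, -0.0559), |rvec| = θ = 0.20898 rad = 11.974°
Rodrigues: sinθ=0.20747, 1−cosθ=0.02176; R = I + sinθ·[k]× + (1−cosθ)·[k]×²:
    [+0.98483 +0.04602 +0.16730]
    [-0.06496 +0.99185 +0.10956]
    [-0.16090 -0.11877 +0.97980]
t = (0.0112, 0.3142, 1.0283) m
M0: Pc = R·M0+t = (-0.08784, +0.42569, +1.03274); u = 630.1·(-0.08784)/1.03274 + 326.4 = 272.8044, v = 444.7·(+0.42569)/1.03274 + 251.2 = 434.5041
M1: Pc = R·M1+t = (+0.11996, +0.41199, +0.99880); u = 630.1·(+0.11996)/0.99880 + 326.4 = 402.0749, v = 444.7·(+0.41199)/0.99880 + 251.2 = 434.6316
M2: Pc = R·M2+t = (+0.11024, +0.20271, +1.02386); u = 630.1·(+0.11024)/1.02386 + 326.4 = 394.2463, v = 444.7·(+0.20271)/1.02386 + 251.2 = 339.2429
M3: Pc = R·M3+t = (-0.09756, +0.21641, +1.05780); u = 630.1·(-0.09756)/1.05780 + 326.4 = 268.2895, v = 444.7·(+0.21641)/1.05780 + 251.2 = 342.1798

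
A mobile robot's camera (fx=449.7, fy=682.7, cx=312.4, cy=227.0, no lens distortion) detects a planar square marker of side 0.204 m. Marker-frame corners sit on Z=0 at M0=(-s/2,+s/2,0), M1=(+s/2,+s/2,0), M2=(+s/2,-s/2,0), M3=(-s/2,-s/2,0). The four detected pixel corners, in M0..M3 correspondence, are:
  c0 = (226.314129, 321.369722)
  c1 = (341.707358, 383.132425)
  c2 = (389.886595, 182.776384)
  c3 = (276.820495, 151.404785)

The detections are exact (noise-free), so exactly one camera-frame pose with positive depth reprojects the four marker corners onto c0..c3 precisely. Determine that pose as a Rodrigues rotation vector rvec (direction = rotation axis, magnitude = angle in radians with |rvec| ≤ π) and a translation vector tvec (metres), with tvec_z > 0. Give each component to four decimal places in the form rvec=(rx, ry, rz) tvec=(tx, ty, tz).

rvec=(-0.3696, 0.4584, 0.3058) tvec=(-0.0103, 0.0272, 0.6827)

Intrinsics K: fx=449.7, fy=682.7, cx=312.4, cy=227.0
Marker side s = 0.204 m; corners in marker frame (Z=0):
  M0 = (-0.1020, +0.1020, 0)
  M1 = (+0.1020, +0.1020, 0)
  M2 = (+0.1020, -0.1020, 0)
  M3 = (-0.1020, -0.1020, 0)
Detected image corners:
  c0 = (226.314129, 321.369722) px
  c1 = (341.707358, 383.132425) px
  c2 = (389.886595, 182.776384) px
  c3 = (276.820495, 151.404785) px
Planar DLT: solve 8×8 A·h = b for H (H[2,2]=1):
  H  [+342.68577 -366.85997 +305.60177]
  H  [+42.63431 +797.51258 +254.19009]
  H  [-0.70308 -0.40357 +1.00000]
B = K⁻¹H; ‖b₁‖=1.464823, ‖b₂‖=1.464823; λ = 2/(‖b₁‖+‖b₂‖) = 0.682676, sign → tz>0 ⇒ λ=+0.682676
r₁ = λ·B[:,0] = (+0.85365,+0.20223,-0.47998); r₂ = λ·B[:,1] = (-0.36553,+0.88909,-0.27551)
r₃ = r₁×r₂ = (+0.37103,+0.41063,+0.83290); SVD([r₁ r₂ r₃]) → R = UVᵀ:
  R  [+0.85365 -0.36553 +0.37103]
  R  [+0.20223 +0.88909 +0.41063]
  R  [-0.47998 -0.27551 +0.83290]
t = (-0.01032, +0.02719, +0.68268) m
tr R = 2.575644; θ = arccos((tr R − 1)/2) = 0.663532 rad = 38.018°
axis k = ((R−Rᵀ)₃₂, (R−Rᵀ)₁₃, (R−Rᵀ)₂₁) / (2 sinθ) = (-0.557019, +0.690861, +0.460913)
rvec = θ·k = (-0.369600, +0.458408, +0.305831)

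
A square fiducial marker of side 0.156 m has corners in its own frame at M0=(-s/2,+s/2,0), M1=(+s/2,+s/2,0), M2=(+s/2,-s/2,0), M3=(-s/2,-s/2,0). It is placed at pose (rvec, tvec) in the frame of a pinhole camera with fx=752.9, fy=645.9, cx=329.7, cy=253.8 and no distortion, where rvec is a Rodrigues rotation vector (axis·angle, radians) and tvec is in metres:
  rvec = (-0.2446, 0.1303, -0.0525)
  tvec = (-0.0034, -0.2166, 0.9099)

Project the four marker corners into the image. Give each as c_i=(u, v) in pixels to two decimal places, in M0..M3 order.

c0=(264.62, 156.41) c1=(395.18, 146.57) c2=(387.86, 44.85) c3=(262.76, 56.35)

Intrinsics K: fx=752.9, fy=645.9, cx=329.7, cy=253.8
Marker side s = 0.156 m; corners in marker frame (Z=0):
  M0 = (-0.0780, +0.0780, 0)
  M1 = (+0.0780, +0.0780, 0)
  M2 = (+0.0780, -0.0780, 0)
  M3 = (-0.0780, -0.0780, 0)
rvec = (-0.2446, 0.1303, -0.0525), |rvec| = θ = 0.28207 rad = 16.161°
Rodrigues: sinθ=0.27834, 1−cosθ=0.03952; R = I + sinθ·[k]× + (1−cosθ)·[k]×²:
    [+0.99020 +0.03598 +0.13496]
    [-0.06764 +0.96891 +0.23797]
    [-0.12220 -0.24477 +0.96185]
t = (-0.0034, -0.2166, 0.9099) m
M0: Pc = R·M0+t = (-0.07783, -0.13575, +0.90034); u = 752.9·(-0.07783)/0.90034 + 329.7 = 264.6160, v = 645.9·(-0.13575)/0.90034 + 253.8 = 156.4142
M1: Pc = R·M1+t = (+0.07664, -0.14630, +0.88128); u = 752.9·(+0.07664)/0.88128 + 329.7 = 395.1771, v = 645.9·(-0.14630)/0.88128 + 253.8 = 146.5744
M2: Pc = R·M2+t = (+0.07103, -0.29745, +0.91946); u = 752.9·(+0.07103)/0.91946 + 329.7 = 387.8623, v = 645.9·(-0.29745)/0.91946 + 253.8 = 44.8474
M3: Pc = R·M3+t = (-0.08344, -0.28690, +0.93852); u = 752.9·(-0.08344)/0.93852 + 329.7 = 262.7617, v = 645.9·(-0.28690)/0.93852 + 253.8 = 56.3532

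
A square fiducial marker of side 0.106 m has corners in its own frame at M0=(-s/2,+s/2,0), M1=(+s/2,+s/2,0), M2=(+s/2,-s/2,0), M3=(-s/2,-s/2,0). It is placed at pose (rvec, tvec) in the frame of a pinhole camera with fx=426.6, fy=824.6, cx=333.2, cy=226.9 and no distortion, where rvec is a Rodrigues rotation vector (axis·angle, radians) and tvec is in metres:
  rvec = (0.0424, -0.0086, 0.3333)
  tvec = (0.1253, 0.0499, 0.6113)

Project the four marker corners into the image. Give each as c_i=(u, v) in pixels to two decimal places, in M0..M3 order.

c0=(373.50, 338.10) c1=(442.96, 384.32) c2=(467.98, 250.14) c3=(398.11, 203.23)

Intrinsics K: fx=426.6, fy=824.6, cx=333.2, cy=226.9
Marker side s = 0.106 m; corners in marker frame (Z=0):
  M0 = (-0.0530, +0.0530, 0)
  M1 = (+0.0530, +0.0530, 0)
  M2 = (+0.0530, -0.0530, 0)
  M3 = (-0.0530, -0.0530, 0)
rvec = (0.0424, -0.0086, 0.3333), |rvec| = θ = 0.33610 rad = 19.257°
Rodrigues: sinθ=0.32980, 1−cosθ=0.05595; R = I + sinθ·[k]× + (1−cosθ)·[k]×²:
    [+0.94494 -0.32724 -0.00144]
    [+0.32688 +0.94409 -0.04303]
    [+0.01544 +0.04019 +0.99907]
t = (0.1253, 0.0499, 0.6113) m
M0: Pc = R·M0+t = (+0.05787, +0.08261, +0.61261); u = 426.6·(+0.05787)/0.61261 + 333.2 = 373.5016, v = 824.6·(+0.08261)/0.61261 + 226.9 = 338.0990
M1: Pc = R·M1+t = (+0.15804, +0.11726, +0.61425); u = 426.6·(+0.15804)/0.61425 + 333.2 = 442.9586, v = 824.6·(+0.11726)/0.61425 + 226.9 = 384.3178
M2: Pc = R·M2+t = (+0.19273, +0.01719, +0.60999); u = 426.6·(+0.19273)/0.60999 + 333.2 = 467.9841, v = 824.6·(+0.01719)/0.60999 + 226.9 = 250.1353
M3: Pc = R·M3+t = (+0.09256, -0.01746, +0.60835); u = 426.6·(+0.09256)/0.60835 + 333.2 = 398.1080, v = 824.6·(-0.01746)/0.60835 + 226.9 = 203.2320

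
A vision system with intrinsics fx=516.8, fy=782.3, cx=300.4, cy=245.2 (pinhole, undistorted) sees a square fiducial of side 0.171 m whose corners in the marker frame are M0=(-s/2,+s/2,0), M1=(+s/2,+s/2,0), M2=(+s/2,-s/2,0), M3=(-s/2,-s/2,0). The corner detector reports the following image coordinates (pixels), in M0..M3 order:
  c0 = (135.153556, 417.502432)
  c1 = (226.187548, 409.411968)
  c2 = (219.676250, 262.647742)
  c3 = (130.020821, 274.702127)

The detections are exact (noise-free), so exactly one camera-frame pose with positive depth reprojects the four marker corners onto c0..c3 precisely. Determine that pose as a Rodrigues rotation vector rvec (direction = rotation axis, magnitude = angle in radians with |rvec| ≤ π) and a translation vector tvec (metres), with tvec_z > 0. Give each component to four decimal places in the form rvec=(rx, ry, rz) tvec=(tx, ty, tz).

rvec=(-0.0667, 0.1572, -0.0840) tvec=(-0.2212, 0.1131, 0.9271)

Intrinsics K: fx=516.8, fy=782.3, cx=300.4, cy=245.2
Marker side s = 0.171 m; corners in marker frame (Z=0):
  M0 = (-0.0855, +0.0855, 0)
  M1 = (+0.0855, +0.0855, 0)
  M2 = (+0.0855, -0.0855, 0)
  M3 = (-0.0855, -0.0855, 0)
Detected image corners:
  c0 = (135.153556, 417.502432) px
  c1 = (226.187548, 409.411968) px
  c2 = (219.676250, 262.647742) px
  c3 = (130.020821, 274.702127) px
Planar DLT: solve 8×8 A·h = b for H (H[2,2]=1):
  H  [+498.87224 +20.02440 +177.10050]
  H  [-115.45253 +819.72048 +340.65110]
  H  [-0.16557 -0.07856 +1.00000]
B = K⁻¹H; ‖b₁‖=1.078640, ‖b₂‖=1.078640; λ = 2/(‖b₁‖+‖b₂‖) = 0.927093, sign → tz>0 ⇒ λ=+0.927093
r₁ = λ·B[:,0] = (+0.98416,-0.08871,-0.15350); r₂ = λ·B[:,1] = (+0.07826,+0.99427,-0.07284)
r₃ = r₁×r₂ = (+0.15908,+0.05967,+0.98546); SVD([r₁ r₂ r₃]) → R = UVᵀ:
  R  [+0.98416 +0.07826 +0.15908]
  R  [-0.08871 +0.99427 +0.05967]
  R  [-0.15350 -0.07284 +0.98546]
t = (-0.22119, +0.11312, +0.92709) m
tr R = 2.963888; θ = arccos((tr R − 1)/2) = 0.190320 rad = 10.905°
axis k = ((R−Rᵀ)₃₂, (R−Rᵀ)₁₃, (R−Rᵀ)₂₁) / (2 sinθ) = (-0.350221, +0.826191, -0.441309)
rvec = θ·k = (-0.066654, +0.157241, -0.083990)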